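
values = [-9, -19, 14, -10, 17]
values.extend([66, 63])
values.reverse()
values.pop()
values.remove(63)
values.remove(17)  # [66, -10, 14, -19]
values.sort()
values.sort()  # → [-19, -10, 14, 66]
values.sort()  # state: [-19, -10, 14, 66]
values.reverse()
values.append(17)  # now [66, 14, -10, -19, 17]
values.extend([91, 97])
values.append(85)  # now [66, 14, -10, -19, 17, 91, 97, 85]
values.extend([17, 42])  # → [66, 14, -10, -19, 17, 91, 97, 85, 17, 42]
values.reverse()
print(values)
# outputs [42, 17, 85, 97, 91, 17, -19, -10, 14, 66]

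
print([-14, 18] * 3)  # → [-14, 18, -14, 18, -14, 18]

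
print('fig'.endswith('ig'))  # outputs True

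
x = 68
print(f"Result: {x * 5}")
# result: Result: 340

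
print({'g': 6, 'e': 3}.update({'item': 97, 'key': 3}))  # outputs None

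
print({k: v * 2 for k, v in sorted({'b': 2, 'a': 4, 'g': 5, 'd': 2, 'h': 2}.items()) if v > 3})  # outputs {'a': 8, 'g': 10}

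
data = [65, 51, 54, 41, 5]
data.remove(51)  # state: [65, 54, 41, 5]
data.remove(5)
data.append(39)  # [65, 54, 41, 39]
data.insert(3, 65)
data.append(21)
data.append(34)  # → [65, 54, 41, 65, 39, 21, 34]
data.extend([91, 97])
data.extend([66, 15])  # [65, 54, 41, 65, 39, 21, 34, 91, 97, 66, 15]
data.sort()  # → [15, 21, 34, 39, 41, 54, 65, 65, 66, 91, 97]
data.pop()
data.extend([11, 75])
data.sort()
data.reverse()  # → [91, 75, 66, 65, 65, 54, 41, 39, 34, 21, 15, 11]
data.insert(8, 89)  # [91, 75, 66, 65, 65, 54, 41, 39, 89, 34, 21, 15, 11]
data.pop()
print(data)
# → [91, 75, 66, 65, 65, 54, 41, 39, 89, 34, 21, 15]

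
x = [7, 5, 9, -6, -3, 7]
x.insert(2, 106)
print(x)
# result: [7, 5, 106, 9, -6, -3, 7]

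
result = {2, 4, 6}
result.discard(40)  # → {2, 4, 6}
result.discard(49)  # {2, 4, 6}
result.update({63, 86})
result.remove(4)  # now {2, 6, 63, 86}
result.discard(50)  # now {2, 6, 63, 86}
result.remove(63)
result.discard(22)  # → {2, 6, 86}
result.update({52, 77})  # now {2, 6, 52, 77, 86}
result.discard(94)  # {2, 6, 52, 77, 86}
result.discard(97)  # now {2, 6, 52, 77, 86}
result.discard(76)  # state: {2, 6, 52, 77, 86}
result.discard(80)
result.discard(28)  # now {2, 6, 52, 77, 86}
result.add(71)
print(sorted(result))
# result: [2, 6, 52, 71, 77, 86]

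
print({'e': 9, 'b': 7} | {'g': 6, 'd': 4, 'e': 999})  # {'e': 999, 'b': 7, 'g': 6, 'd': 4}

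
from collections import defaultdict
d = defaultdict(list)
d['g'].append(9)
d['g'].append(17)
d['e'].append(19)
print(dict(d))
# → {'g': [9, 17], 'e': [19]}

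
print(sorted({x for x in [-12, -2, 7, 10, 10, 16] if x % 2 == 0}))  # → [-12, -2, 10, 16]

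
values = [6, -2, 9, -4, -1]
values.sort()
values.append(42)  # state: [-4, -2, -1, 6, 9, 42]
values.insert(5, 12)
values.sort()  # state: [-4, -2, -1, 6, 9, 12, 42]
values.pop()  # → 42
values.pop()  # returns 12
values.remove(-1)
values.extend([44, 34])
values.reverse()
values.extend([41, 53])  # [34, 44, 9, 6, -2, -4, 41, 53]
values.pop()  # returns 53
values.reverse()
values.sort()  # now [-4, -2, 6, 9, 34, 41, 44]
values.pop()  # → 44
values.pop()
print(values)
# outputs [-4, -2, 6, 9, 34]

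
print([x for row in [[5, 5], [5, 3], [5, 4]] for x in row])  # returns [5, 5, 5, 3, 5, 4]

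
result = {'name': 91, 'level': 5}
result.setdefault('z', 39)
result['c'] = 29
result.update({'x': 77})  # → {'name': 91, 'level': 5, 'z': 39, 'c': 29, 'x': 77}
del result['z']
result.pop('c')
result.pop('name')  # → 91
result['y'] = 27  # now {'level': 5, 'x': 77, 'y': 27}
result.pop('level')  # 5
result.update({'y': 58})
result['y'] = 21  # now {'x': 77, 'y': 21}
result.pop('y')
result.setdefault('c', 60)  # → 60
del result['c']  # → {'x': 77}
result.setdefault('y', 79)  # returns 79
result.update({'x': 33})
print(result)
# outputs {'x': 33, 'y': 79}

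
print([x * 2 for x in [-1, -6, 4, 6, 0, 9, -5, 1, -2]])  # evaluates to [-2, -12, 8, 12, 0, 18, -10, 2, -4]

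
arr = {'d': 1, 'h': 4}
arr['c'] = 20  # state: {'d': 1, 'h': 4, 'c': 20}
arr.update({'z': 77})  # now {'d': 1, 'h': 4, 'c': 20, 'z': 77}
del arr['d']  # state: {'h': 4, 'c': 20, 'z': 77}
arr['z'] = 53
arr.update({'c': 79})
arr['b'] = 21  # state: {'h': 4, 'c': 79, 'z': 53, 'b': 21}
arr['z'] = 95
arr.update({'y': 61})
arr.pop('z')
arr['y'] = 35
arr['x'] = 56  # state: {'h': 4, 'c': 79, 'b': 21, 'y': 35, 'x': 56}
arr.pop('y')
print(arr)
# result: {'h': 4, 'c': 79, 'b': 21, 'x': 56}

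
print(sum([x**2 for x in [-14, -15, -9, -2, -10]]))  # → 606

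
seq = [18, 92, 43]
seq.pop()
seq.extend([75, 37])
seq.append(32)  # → [18, 92, 75, 37, 32]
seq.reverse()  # [32, 37, 75, 92, 18]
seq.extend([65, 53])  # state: [32, 37, 75, 92, 18, 65, 53]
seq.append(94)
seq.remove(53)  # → [32, 37, 75, 92, 18, 65, 94]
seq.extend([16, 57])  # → [32, 37, 75, 92, 18, 65, 94, 16, 57]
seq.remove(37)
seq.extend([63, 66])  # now [32, 75, 92, 18, 65, 94, 16, 57, 63, 66]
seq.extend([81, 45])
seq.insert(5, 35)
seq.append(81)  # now [32, 75, 92, 18, 65, 35, 94, 16, 57, 63, 66, 81, 45, 81]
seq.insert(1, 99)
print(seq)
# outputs [32, 99, 75, 92, 18, 65, 35, 94, 16, 57, 63, 66, 81, 45, 81]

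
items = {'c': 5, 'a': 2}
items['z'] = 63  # {'c': 5, 'a': 2, 'z': 63}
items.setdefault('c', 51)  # 5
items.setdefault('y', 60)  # 60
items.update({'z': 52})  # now {'c': 5, 'a': 2, 'z': 52, 'y': 60}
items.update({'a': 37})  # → {'c': 5, 'a': 37, 'z': 52, 'y': 60}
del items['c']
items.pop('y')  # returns 60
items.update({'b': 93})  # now {'a': 37, 'z': 52, 'b': 93}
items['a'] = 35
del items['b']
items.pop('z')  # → 52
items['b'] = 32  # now {'a': 35, 'b': 32}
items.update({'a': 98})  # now {'a': 98, 'b': 32}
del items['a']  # {'b': 32}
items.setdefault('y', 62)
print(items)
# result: {'b': 32, 'y': 62}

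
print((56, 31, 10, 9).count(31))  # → 1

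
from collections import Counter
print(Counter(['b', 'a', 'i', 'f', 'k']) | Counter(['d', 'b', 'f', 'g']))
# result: Counter({'b': 1, 'a': 1, 'i': 1, 'f': 1, 'k': 1, 'd': 1, 'g': 1})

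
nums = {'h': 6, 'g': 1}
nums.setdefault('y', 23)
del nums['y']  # {'h': 6, 'g': 1}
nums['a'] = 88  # {'h': 6, 'g': 1, 'a': 88}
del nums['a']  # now {'h': 6, 'g': 1}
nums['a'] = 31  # {'h': 6, 'g': 1, 'a': 31}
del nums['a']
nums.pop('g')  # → 1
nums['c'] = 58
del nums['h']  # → {'c': 58}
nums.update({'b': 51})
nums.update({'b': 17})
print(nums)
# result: {'c': 58, 'b': 17}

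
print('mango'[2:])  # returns ngo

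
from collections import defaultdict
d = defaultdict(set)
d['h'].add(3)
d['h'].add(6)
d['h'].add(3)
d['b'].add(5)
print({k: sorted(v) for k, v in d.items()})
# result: {'h': [3, 6], 'b': [5]}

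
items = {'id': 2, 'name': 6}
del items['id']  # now {'name': 6}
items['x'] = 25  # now {'name': 6, 'x': 25}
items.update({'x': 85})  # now {'name': 6, 'x': 85}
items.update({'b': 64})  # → {'name': 6, 'x': 85, 'b': 64}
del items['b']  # {'name': 6, 'x': 85}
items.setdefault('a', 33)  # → 33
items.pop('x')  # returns 85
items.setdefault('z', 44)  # 44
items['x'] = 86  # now {'name': 6, 'a': 33, 'z': 44, 'x': 86}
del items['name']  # {'a': 33, 'z': 44, 'x': 86}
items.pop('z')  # 44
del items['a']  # {'x': 86}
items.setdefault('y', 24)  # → 24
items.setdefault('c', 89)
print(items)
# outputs {'x': 86, 'y': 24, 'c': 89}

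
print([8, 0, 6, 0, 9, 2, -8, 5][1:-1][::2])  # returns [0, 0, 2]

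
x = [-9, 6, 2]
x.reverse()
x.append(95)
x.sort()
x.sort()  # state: [-9, 2, 6, 95]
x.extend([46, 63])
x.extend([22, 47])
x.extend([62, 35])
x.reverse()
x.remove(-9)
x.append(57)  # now [35, 62, 47, 22, 63, 46, 95, 6, 2, 57]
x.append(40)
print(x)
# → [35, 62, 47, 22, 63, 46, 95, 6, 2, 57, 40]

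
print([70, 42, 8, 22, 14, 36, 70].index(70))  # 0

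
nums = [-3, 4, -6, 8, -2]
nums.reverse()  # [-2, 8, -6, 4, -3]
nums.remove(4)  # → [-2, 8, -6, -3]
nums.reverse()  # [-3, -6, 8, -2]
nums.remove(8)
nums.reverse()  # [-2, -6, -3]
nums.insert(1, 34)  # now [-2, 34, -6, -3]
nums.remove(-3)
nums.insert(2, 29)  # [-2, 34, 29, -6]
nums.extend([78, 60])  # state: [-2, 34, 29, -6, 78, 60]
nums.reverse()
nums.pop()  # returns -2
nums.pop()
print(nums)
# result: [60, 78, -6, 29]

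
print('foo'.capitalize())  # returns Foo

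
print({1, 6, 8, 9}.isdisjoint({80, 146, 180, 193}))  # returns True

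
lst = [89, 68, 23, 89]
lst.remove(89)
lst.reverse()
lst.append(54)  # [89, 23, 68, 54]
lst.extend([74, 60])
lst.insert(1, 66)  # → [89, 66, 23, 68, 54, 74, 60]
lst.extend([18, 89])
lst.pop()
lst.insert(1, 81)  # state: [89, 81, 66, 23, 68, 54, 74, 60, 18]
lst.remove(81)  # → [89, 66, 23, 68, 54, 74, 60, 18]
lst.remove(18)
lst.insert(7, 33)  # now [89, 66, 23, 68, 54, 74, 60, 33]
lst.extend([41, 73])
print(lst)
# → [89, 66, 23, 68, 54, 74, 60, 33, 41, 73]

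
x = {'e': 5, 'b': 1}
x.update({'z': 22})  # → {'e': 5, 'b': 1, 'z': 22}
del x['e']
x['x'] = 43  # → {'b': 1, 'z': 22, 'x': 43}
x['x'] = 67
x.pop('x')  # 67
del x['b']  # {'z': 22}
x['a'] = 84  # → {'z': 22, 'a': 84}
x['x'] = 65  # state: {'z': 22, 'a': 84, 'x': 65}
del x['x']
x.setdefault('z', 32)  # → 22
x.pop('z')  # 22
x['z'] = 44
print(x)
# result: {'a': 84, 'z': 44}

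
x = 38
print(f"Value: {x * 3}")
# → Value: 114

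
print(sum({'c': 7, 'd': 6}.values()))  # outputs 13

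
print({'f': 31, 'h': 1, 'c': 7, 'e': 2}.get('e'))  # 2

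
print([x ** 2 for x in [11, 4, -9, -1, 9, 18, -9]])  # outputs [121, 16, 81, 1, 81, 324, 81]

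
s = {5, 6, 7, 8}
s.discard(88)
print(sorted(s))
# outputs [5, 6, 7, 8]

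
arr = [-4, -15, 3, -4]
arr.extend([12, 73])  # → [-4, -15, 3, -4, 12, 73]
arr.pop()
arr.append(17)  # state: [-4, -15, 3, -4, 12, 17]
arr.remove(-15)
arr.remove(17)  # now [-4, 3, -4, 12]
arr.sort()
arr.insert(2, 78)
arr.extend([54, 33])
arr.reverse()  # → [33, 54, 12, 3, 78, -4, -4]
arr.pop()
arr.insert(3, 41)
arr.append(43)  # [33, 54, 12, 41, 3, 78, -4, 43]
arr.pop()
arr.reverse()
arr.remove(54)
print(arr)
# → [-4, 78, 3, 41, 12, 33]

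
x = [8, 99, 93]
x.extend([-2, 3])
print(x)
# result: [8, 99, 93, -2, 3]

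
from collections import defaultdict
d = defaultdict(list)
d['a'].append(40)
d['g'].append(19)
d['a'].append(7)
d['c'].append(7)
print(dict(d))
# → {'a': [40, 7], 'g': [19], 'c': [7]}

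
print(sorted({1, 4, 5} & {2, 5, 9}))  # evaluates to [5]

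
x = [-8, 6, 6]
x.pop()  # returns 6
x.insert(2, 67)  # [-8, 6, 67]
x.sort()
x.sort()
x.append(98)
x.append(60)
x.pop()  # 60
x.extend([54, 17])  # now [-8, 6, 67, 98, 54, 17]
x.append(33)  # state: [-8, 6, 67, 98, 54, 17, 33]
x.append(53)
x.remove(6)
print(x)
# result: [-8, 67, 98, 54, 17, 33, 53]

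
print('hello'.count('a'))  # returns 0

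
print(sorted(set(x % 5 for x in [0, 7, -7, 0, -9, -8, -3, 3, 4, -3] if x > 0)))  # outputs [2, 3, 4]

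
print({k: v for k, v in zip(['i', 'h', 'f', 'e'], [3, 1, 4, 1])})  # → {'i': 3, 'h': 1, 'f': 4, 'e': 1}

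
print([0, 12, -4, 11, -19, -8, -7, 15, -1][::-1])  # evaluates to [-1, 15, -7, -8, -19, 11, -4, 12, 0]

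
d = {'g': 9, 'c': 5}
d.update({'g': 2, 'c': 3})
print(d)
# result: {'g': 2, 'c': 3}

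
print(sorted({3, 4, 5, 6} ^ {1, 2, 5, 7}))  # [1, 2, 3, 4, 6, 7]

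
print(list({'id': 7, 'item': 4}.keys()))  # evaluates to ['id', 'item']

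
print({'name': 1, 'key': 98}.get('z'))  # None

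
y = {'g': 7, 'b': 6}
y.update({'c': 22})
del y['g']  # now {'b': 6, 'c': 22}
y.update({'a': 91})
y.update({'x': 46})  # {'b': 6, 'c': 22, 'a': 91, 'x': 46}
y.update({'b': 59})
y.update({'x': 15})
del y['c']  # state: {'b': 59, 'a': 91, 'x': 15}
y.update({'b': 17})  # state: {'b': 17, 'a': 91, 'x': 15}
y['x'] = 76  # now {'b': 17, 'a': 91, 'x': 76}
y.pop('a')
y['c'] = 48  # {'b': 17, 'x': 76, 'c': 48}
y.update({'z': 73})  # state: {'b': 17, 'x': 76, 'c': 48, 'z': 73}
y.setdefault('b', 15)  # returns 17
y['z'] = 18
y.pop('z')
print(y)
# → {'b': 17, 'x': 76, 'c': 48}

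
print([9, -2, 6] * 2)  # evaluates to [9, -2, 6, 9, -2, 6]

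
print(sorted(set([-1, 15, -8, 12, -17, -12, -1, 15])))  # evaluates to [-17, -12, -8, -1, 12, 15]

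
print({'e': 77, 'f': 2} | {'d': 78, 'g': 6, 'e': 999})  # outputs {'e': 999, 'f': 2, 'd': 78, 'g': 6}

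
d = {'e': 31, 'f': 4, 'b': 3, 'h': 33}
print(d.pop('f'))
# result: 4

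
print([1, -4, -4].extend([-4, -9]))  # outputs None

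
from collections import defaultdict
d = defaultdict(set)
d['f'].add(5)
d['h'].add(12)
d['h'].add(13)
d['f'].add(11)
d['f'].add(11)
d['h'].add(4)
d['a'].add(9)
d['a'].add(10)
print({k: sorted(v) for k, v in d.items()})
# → {'f': [5, 11], 'h': [4, 12, 13], 'a': [9, 10]}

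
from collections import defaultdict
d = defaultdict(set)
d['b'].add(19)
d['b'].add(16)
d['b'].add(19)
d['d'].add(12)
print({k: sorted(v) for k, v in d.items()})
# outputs {'b': [16, 19], 'd': [12]}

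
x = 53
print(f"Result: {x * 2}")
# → Result: 106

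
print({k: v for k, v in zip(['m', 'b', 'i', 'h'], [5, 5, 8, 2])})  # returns {'m': 5, 'b': 5, 'i': 8, 'h': 2}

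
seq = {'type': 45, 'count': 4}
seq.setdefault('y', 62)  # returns 62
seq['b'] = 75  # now {'type': 45, 'count': 4, 'y': 62, 'b': 75}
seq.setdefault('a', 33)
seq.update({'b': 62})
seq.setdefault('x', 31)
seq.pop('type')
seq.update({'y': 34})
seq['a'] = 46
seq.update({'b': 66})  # {'count': 4, 'y': 34, 'b': 66, 'a': 46, 'x': 31}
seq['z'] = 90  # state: {'count': 4, 'y': 34, 'b': 66, 'a': 46, 'x': 31, 'z': 90}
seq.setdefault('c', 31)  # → 31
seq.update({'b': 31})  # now {'count': 4, 'y': 34, 'b': 31, 'a': 46, 'x': 31, 'z': 90, 'c': 31}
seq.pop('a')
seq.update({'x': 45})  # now {'count': 4, 'y': 34, 'b': 31, 'x': 45, 'z': 90, 'c': 31}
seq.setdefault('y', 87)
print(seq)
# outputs {'count': 4, 'y': 34, 'b': 31, 'x': 45, 'z': 90, 'c': 31}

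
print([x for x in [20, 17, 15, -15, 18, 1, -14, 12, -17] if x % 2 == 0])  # [20, 18, -14, 12]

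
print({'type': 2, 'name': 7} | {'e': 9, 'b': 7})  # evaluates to {'type': 2, 'name': 7, 'e': 9, 'b': 7}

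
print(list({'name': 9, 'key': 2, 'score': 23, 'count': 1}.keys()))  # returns ['name', 'key', 'score', 'count']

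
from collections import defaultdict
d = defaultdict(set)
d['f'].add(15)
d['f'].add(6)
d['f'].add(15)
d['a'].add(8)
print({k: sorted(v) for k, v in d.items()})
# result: {'f': [6, 15], 'a': [8]}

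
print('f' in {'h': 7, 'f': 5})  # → True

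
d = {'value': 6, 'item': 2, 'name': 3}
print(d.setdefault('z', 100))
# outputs 100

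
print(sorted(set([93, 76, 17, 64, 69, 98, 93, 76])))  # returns [17, 64, 69, 76, 93, 98]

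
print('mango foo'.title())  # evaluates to Mango Foo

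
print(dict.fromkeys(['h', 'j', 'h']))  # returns {'h': None, 'j': None}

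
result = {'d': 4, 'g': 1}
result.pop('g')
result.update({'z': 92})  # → {'d': 4, 'z': 92}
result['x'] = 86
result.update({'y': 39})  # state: {'d': 4, 'z': 92, 'x': 86, 'y': 39}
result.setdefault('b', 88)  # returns 88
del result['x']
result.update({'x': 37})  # {'d': 4, 'z': 92, 'y': 39, 'b': 88, 'x': 37}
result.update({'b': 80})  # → {'d': 4, 'z': 92, 'y': 39, 'b': 80, 'x': 37}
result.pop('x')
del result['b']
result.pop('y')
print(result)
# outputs {'d': 4, 'z': 92}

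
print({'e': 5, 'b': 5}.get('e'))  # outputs 5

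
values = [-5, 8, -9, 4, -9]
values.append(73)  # [-5, 8, -9, 4, -9, 73]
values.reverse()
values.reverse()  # [-5, 8, -9, 4, -9, 73]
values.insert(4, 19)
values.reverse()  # [73, -9, 19, 4, -9, 8, -5]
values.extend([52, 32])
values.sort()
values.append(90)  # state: [-9, -9, -5, 4, 8, 19, 32, 52, 73, 90]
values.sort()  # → [-9, -9, -5, 4, 8, 19, 32, 52, 73, 90]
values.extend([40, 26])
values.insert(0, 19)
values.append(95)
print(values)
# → [19, -9, -9, -5, 4, 8, 19, 32, 52, 73, 90, 40, 26, 95]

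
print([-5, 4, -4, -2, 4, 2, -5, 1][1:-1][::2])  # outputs [4, -2, 2]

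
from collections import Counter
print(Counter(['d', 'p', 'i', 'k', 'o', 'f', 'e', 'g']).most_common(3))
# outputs [('d', 1), ('p', 1), ('i', 1)]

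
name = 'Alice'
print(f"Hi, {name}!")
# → Hi, Alice!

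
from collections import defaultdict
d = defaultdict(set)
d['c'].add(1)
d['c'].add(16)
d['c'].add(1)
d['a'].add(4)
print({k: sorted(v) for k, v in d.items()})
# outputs {'c': [1, 16], 'a': [4]}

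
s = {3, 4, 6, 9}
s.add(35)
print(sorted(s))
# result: [3, 4, 6, 9, 35]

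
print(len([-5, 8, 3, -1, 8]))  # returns 5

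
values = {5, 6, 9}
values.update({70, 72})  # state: {5, 6, 9, 70, 72}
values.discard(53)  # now {5, 6, 9, 70, 72}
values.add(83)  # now {5, 6, 9, 70, 72, 83}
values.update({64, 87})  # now {5, 6, 9, 64, 70, 72, 83, 87}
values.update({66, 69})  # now {5, 6, 9, 64, 66, 69, 70, 72, 83, 87}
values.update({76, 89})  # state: {5, 6, 9, 64, 66, 69, 70, 72, 76, 83, 87, 89}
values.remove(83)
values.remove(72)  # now {5, 6, 9, 64, 66, 69, 70, 76, 87, 89}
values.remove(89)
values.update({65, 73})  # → {5, 6, 9, 64, 65, 66, 69, 70, 73, 76, 87}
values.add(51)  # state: {5, 6, 9, 51, 64, 65, 66, 69, 70, 73, 76, 87}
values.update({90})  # {5, 6, 9, 51, 64, 65, 66, 69, 70, 73, 76, 87, 90}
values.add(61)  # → {5, 6, 9, 51, 61, 64, 65, 66, 69, 70, 73, 76, 87, 90}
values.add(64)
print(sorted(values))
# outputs [5, 6, 9, 51, 61, 64, 65, 66, 69, 70, 73, 76, 87, 90]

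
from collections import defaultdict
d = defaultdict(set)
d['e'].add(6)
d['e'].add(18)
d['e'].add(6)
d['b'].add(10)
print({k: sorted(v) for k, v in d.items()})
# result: {'e': [6, 18], 'b': [10]}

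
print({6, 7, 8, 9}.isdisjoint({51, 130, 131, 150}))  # True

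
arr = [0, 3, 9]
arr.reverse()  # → [9, 3, 0]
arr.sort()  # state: [0, 3, 9]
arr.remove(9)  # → [0, 3]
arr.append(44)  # [0, 3, 44]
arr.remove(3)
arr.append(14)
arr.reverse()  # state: [14, 44, 0]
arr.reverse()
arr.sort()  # [0, 14, 44]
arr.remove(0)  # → [14, 44]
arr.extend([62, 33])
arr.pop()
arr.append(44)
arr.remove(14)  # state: [44, 62, 44]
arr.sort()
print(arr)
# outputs [44, 44, 62]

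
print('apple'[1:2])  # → p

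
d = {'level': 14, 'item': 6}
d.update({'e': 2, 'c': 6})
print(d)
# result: {'level': 14, 'item': 6, 'e': 2, 'c': 6}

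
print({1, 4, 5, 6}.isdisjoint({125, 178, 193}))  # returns True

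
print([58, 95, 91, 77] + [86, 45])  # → [58, 95, 91, 77, 86, 45]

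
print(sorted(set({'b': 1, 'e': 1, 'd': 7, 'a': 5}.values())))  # [1, 5, 7]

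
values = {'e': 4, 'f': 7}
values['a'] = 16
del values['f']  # {'e': 4, 'a': 16}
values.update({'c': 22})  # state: {'e': 4, 'a': 16, 'c': 22}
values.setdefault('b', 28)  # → 28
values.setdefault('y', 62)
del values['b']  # {'e': 4, 'a': 16, 'c': 22, 'y': 62}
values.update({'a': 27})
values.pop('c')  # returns 22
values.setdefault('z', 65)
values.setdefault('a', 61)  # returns 27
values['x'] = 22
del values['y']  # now {'e': 4, 'a': 27, 'z': 65, 'x': 22}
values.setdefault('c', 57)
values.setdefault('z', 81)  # 65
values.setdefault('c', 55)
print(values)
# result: {'e': 4, 'a': 27, 'z': 65, 'x': 22, 'c': 57}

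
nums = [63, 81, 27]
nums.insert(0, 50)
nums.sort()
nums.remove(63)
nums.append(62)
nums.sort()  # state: [27, 50, 62, 81]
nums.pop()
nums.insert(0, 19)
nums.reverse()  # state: [62, 50, 27, 19]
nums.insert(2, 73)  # [62, 50, 73, 27, 19]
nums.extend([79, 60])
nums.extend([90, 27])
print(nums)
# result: [62, 50, 73, 27, 19, 79, 60, 90, 27]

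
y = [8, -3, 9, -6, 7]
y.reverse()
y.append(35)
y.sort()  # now [-6, -3, 7, 8, 9, 35]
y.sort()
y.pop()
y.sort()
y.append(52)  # [-6, -3, 7, 8, 9, 52]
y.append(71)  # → [-6, -3, 7, 8, 9, 52, 71]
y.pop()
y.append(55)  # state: [-6, -3, 7, 8, 9, 52, 55]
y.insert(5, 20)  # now [-6, -3, 7, 8, 9, 20, 52, 55]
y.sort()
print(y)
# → [-6, -3, 7, 8, 9, 20, 52, 55]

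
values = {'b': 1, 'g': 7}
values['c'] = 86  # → {'b': 1, 'g': 7, 'c': 86}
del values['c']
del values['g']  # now {'b': 1}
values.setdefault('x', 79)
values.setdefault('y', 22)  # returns 22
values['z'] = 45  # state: {'b': 1, 'x': 79, 'y': 22, 'z': 45}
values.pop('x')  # 79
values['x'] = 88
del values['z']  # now {'b': 1, 'y': 22, 'x': 88}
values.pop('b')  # 1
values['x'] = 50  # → {'y': 22, 'x': 50}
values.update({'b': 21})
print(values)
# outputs {'y': 22, 'x': 50, 'b': 21}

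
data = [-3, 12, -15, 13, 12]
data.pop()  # 12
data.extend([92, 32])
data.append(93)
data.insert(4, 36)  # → [-3, 12, -15, 13, 36, 92, 32, 93]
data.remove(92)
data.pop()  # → 93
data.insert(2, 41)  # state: [-3, 12, 41, -15, 13, 36, 32]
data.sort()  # [-15, -3, 12, 13, 32, 36, 41]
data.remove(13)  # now [-15, -3, 12, 32, 36, 41]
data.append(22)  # [-15, -3, 12, 32, 36, 41, 22]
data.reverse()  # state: [22, 41, 36, 32, 12, -3, -15]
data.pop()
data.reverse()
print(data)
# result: [-3, 12, 32, 36, 41, 22]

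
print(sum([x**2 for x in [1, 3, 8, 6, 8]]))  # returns 174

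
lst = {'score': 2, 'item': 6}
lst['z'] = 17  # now {'score': 2, 'item': 6, 'z': 17}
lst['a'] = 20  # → {'score': 2, 'item': 6, 'z': 17, 'a': 20}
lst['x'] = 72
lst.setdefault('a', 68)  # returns 20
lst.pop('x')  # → 72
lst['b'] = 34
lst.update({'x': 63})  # {'score': 2, 'item': 6, 'z': 17, 'a': 20, 'b': 34, 'x': 63}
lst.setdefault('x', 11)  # 63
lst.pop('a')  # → 20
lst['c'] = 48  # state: {'score': 2, 'item': 6, 'z': 17, 'b': 34, 'x': 63, 'c': 48}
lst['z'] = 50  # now {'score': 2, 'item': 6, 'z': 50, 'b': 34, 'x': 63, 'c': 48}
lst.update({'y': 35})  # {'score': 2, 'item': 6, 'z': 50, 'b': 34, 'x': 63, 'c': 48, 'y': 35}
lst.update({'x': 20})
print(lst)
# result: {'score': 2, 'item': 6, 'z': 50, 'b': 34, 'x': 20, 'c': 48, 'y': 35}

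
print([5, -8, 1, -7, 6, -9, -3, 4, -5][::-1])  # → [-5, 4, -3, -9, 6, -7, 1, -8, 5]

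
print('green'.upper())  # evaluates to GREEN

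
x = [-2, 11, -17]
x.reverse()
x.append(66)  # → [-17, 11, -2, 66]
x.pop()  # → 66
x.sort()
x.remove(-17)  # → [-2, 11]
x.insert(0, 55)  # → [55, -2, 11]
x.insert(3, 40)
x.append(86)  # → [55, -2, 11, 40, 86]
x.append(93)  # [55, -2, 11, 40, 86, 93]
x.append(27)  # [55, -2, 11, 40, 86, 93, 27]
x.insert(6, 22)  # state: [55, -2, 11, 40, 86, 93, 22, 27]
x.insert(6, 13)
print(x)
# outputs [55, -2, 11, 40, 86, 93, 13, 22, 27]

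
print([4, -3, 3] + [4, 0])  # [4, -3, 3, 4, 0]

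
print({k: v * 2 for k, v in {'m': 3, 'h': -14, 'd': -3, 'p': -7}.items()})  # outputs {'m': 6, 'h': -28, 'd': -6, 'p': -14}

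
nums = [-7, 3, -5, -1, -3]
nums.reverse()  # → [-3, -1, -5, 3, -7]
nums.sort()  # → [-7, -5, -3, -1, 3]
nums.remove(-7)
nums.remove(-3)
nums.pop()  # 3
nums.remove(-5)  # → [-1]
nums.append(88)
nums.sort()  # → [-1, 88]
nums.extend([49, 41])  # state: [-1, 88, 49, 41]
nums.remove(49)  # [-1, 88, 41]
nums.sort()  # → [-1, 41, 88]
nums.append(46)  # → [-1, 41, 88, 46]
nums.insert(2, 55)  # [-1, 41, 55, 88, 46]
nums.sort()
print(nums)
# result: [-1, 41, 46, 55, 88]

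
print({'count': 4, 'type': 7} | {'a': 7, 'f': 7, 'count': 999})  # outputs {'count': 999, 'type': 7, 'a': 7, 'f': 7}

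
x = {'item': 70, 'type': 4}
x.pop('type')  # 4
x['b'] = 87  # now {'item': 70, 'b': 87}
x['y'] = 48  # {'item': 70, 'b': 87, 'y': 48}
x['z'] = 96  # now {'item': 70, 'b': 87, 'y': 48, 'z': 96}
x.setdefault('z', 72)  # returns 96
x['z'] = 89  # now {'item': 70, 'b': 87, 'y': 48, 'z': 89}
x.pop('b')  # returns 87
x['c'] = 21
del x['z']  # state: {'item': 70, 'y': 48, 'c': 21}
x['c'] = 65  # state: {'item': 70, 'y': 48, 'c': 65}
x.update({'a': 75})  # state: {'item': 70, 'y': 48, 'c': 65, 'a': 75}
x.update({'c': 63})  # {'item': 70, 'y': 48, 'c': 63, 'a': 75}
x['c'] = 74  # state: {'item': 70, 'y': 48, 'c': 74, 'a': 75}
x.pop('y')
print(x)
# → {'item': 70, 'c': 74, 'a': 75}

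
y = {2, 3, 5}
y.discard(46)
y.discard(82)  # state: {2, 3, 5}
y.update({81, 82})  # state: {2, 3, 5, 81, 82}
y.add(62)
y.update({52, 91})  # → {2, 3, 5, 52, 62, 81, 82, 91}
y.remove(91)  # {2, 3, 5, 52, 62, 81, 82}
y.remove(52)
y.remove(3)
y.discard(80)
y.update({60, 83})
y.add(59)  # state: {2, 5, 59, 60, 62, 81, 82, 83}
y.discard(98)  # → {2, 5, 59, 60, 62, 81, 82, 83}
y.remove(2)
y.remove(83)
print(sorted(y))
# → [5, 59, 60, 62, 81, 82]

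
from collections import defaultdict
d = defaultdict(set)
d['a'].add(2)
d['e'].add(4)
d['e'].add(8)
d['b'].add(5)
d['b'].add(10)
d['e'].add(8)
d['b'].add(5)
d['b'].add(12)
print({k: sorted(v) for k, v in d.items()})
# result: {'a': [2], 'e': [4, 8], 'b': [5, 10, 12]}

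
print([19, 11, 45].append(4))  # None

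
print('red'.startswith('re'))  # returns True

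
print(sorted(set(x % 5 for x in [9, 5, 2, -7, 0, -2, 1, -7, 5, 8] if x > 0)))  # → [0, 1, 2, 3, 4]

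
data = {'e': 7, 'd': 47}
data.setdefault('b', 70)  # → 70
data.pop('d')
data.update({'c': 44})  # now {'e': 7, 'b': 70, 'c': 44}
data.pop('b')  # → 70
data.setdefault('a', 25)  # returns 25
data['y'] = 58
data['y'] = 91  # {'e': 7, 'c': 44, 'a': 25, 'y': 91}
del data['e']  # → {'c': 44, 'a': 25, 'y': 91}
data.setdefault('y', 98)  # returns 91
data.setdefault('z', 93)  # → 93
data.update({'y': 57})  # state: {'c': 44, 'a': 25, 'y': 57, 'z': 93}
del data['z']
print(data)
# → {'c': 44, 'a': 25, 'y': 57}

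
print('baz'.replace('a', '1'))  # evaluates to b1z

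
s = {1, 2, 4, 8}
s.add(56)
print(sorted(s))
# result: [1, 2, 4, 8, 56]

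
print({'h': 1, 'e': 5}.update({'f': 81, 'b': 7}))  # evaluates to None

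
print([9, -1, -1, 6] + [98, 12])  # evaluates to [9, -1, -1, 6, 98, 12]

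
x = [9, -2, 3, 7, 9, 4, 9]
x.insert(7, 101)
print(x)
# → [9, -2, 3, 7, 9, 4, 9, 101]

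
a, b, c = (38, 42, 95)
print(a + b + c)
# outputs 175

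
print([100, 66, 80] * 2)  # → [100, 66, 80, 100, 66, 80]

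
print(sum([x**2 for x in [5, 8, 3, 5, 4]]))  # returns 139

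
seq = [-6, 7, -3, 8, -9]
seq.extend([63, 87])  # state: [-6, 7, -3, 8, -9, 63, 87]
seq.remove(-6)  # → [7, -3, 8, -9, 63, 87]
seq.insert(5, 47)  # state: [7, -3, 8, -9, 63, 47, 87]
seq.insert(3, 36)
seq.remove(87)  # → [7, -3, 8, 36, -9, 63, 47]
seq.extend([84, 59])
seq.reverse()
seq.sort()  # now [-9, -3, 7, 8, 36, 47, 59, 63, 84]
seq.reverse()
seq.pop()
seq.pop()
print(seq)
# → [84, 63, 59, 47, 36, 8, 7]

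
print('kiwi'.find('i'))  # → 1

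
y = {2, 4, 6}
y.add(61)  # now {2, 4, 6, 61}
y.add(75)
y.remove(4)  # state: {2, 6, 61, 75}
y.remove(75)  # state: {2, 6, 61}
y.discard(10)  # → {2, 6, 61}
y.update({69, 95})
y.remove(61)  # {2, 6, 69, 95}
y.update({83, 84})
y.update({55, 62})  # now {2, 6, 55, 62, 69, 83, 84, 95}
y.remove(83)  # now {2, 6, 55, 62, 69, 84, 95}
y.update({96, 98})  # {2, 6, 55, 62, 69, 84, 95, 96, 98}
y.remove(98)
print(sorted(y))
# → [2, 6, 55, 62, 69, 84, 95, 96]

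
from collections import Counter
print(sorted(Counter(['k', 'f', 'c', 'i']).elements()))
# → ['c', 'f', 'i', 'k']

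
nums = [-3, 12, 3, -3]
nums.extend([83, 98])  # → [-3, 12, 3, -3, 83, 98]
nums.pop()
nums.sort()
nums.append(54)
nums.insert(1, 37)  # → [-3, 37, -3, 3, 12, 83, 54]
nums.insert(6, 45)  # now [-3, 37, -3, 3, 12, 83, 45, 54]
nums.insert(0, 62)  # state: [62, -3, 37, -3, 3, 12, 83, 45, 54]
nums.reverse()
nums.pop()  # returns 62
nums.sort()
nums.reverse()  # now [83, 54, 45, 37, 12, 3, -3, -3]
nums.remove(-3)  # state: [83, 54, 45, 37, 12, 3, -3]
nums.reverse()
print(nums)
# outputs [-3, 3, 12, 37, 45, 54, 83]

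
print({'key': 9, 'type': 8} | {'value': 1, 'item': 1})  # {'key': 9, 'type': 8, 'value': 1, 'item': 1}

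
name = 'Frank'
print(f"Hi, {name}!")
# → Hi, Frank!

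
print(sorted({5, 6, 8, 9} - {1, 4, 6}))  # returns [5, 8, 9]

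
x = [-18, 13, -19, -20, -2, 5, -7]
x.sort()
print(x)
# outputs [-20, -19, -18, -7, -2, 5, 13]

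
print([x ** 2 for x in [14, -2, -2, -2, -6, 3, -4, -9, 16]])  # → [196, 4, 4, 4, 36, 9, 16, 81, 256]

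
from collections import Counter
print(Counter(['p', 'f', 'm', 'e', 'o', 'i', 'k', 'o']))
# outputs Counter({'o': 2, 'p': 1, 'f': 1, 'm': 1, 'e': 1, 'i': 1, 'k': 1})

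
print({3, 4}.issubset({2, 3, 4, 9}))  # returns True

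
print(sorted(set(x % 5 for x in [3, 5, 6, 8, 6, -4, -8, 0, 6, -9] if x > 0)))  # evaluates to [0, 1, 3]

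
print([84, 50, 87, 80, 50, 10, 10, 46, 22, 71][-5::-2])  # [10, 80, 50]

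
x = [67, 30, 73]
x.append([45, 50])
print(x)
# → [67, 30, 73, [45, 50]]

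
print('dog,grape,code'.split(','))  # ['dog', 'grape', 'code']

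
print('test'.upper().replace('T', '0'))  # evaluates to 0ES0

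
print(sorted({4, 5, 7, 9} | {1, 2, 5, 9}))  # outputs [1, 2, 4, 5, 7, 9]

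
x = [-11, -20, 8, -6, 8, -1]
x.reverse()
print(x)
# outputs [-1, 8, -6, 8, -20, -11]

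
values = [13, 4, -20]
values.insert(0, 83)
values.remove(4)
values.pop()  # -20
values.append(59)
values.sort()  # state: [13, 59, 83]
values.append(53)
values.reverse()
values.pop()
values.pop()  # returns 59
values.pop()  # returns 83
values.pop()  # 53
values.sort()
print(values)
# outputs []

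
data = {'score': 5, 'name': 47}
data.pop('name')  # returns 47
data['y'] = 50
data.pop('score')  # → 5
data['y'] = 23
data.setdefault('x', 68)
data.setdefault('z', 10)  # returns 10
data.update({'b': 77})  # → {'y': 23, 'x': 68, 'z': 10, 'b': 77}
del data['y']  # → {'x': 68, 'z': 10, 'b': 77}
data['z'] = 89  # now {'x': 68, 'z': 89, 'b': 77}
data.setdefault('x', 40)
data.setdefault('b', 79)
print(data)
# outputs {'x': 68, 'z': 89, 'b': 77}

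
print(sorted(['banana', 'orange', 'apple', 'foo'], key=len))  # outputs ['foo', 'apple', 'banana', 'orange']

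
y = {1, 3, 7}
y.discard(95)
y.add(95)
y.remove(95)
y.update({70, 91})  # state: {1, 3, 7, 70, 91}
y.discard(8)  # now {1, 3, 7, 70, 91}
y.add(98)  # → {1, 3, 7, 70, 91, 98}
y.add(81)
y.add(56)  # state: {1, 3, 7, 56, 70, 81, 91, 98}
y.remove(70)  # {1, 3, 7, 56, 81, 91, 98}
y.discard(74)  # {1, 3, 7, 56, 81, 91, 98}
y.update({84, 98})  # {1, 3, 7, 56, 81, 84, 91, 98}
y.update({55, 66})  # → {1, 3, 7, 55, 56, 66, 81, 84, 91, 98}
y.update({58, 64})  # {1, 3, 7, 55, 56, 58, 64, 66, 81, 84, 91, 98}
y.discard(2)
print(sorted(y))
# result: [1, 3, 7, 55, 56, 58, 64, 66, 81, 84, 91, 98]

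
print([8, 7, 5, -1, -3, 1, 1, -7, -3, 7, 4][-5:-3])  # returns [1, -7]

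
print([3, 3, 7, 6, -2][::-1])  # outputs [-2, 6, 7, 3, 3]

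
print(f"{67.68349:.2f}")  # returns 67.68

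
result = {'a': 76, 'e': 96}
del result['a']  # {'e': 96}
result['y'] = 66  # {'e': 96, 'y': 66}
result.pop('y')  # 66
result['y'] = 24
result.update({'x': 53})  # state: {'e': 96, 'y': 24, 'x': 53}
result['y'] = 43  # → {'e': 96, 'y': 43, 'x': 53}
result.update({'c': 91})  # {'e': 96, 'y': 43, 'x': 53, 'c': 91}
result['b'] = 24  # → {'e': 96, 'y': 43, 'x': 53, 'c': 91, 'b': 24}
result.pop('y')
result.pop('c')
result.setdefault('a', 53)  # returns 53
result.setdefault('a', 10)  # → 53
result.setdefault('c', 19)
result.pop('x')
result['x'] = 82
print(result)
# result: {'e': 96, 'b': 24, 'a': 53, 'c': 19, 'x': 82}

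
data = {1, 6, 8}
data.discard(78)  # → {1, 6, 8}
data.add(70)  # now {1, 6, 8, 70}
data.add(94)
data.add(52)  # {1, 6, 8, 52, 70, 94}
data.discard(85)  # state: {1, 6, 8, 52, 70, 94}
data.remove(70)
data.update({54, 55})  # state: {1, 6, 8, 52, 54, 55, 94}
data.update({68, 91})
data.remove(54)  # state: {1, 6, 8, 52, 55, 68, 91, 94}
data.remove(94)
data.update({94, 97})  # {1, 6, 8, 52, 55, 68, 91, 94, 97}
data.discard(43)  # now {1, 6, 8, 52, 55, 68, 91, 94, 97}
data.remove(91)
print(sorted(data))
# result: [1, 6, 8, 52, 55, 68, 94, 97]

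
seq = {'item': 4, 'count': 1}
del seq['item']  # {'count': 1}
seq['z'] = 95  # {'count': 1, 'z': 95}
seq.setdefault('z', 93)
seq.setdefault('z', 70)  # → 95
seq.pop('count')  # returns 1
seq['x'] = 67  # {'z': 95, 'x': 67}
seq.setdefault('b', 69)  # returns 69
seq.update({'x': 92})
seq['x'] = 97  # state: {'z': 95, 'x': 97, 'b': 69}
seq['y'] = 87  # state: {'z': 95, 'x': 97, 'b': 69, 'y': 87}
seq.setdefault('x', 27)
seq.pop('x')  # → 97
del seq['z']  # {'b': 69, 'y': 87}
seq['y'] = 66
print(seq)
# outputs {'b': 69, 'y': 66}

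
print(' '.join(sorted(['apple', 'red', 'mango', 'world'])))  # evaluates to apple mango red world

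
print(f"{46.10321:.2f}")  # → 46.10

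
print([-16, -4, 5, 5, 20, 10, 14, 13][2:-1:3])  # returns [5, 10]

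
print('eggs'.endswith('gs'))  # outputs True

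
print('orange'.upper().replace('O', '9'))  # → 9RANGE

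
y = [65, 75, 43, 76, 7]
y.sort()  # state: [7, 43, 65, 75, 76]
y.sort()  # [7, 43, 65, 75, 76]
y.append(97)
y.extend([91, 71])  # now [7, 43, 65, 75, 76, 97, 91, 71]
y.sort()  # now [7, 43, 65, 71, 75, 76, 91, 97]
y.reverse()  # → [97, 91, 76, 75, 71, 65, 43, 7]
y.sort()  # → [7, 43, 65, 71, 75, 76, 91, 97]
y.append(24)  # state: [7, 43, 65, 71, 75, 76, 91, 97, 24]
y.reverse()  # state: [24, 97, 91, 76, 75, 71, 65, 43, 7]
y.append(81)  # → [24, 97, 91, 76, 75, 71, 65, 43, 7, 81]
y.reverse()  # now [81, 7, 43, 65, 71, 75, 76, 91, 97, 24]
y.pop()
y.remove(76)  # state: [81, 7, 43, 65, 71, 75, 91, 97]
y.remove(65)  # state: [81, 7, 43, 71, 75, 91, 97]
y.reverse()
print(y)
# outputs [97, 91, 75, 71, 43, 7, 81]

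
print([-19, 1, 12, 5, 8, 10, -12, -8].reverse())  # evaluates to None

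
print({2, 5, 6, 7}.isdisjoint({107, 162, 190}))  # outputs True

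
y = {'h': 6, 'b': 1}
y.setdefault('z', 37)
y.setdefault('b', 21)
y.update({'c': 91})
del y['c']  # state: {'h': 6, 'b': 1, 'z': 37}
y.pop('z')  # 37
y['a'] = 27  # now {'h': 6, 'b': 1, 'a': 27}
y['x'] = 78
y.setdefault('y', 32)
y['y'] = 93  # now {'h': 6, 'b': 1, 'a': 27, 'x': 78, 'y': 93}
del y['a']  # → {'h': 6, 'b': 1, 'x': 78, 'y': 93}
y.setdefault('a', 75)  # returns 75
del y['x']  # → {'h': 6, 'b': 1, 'y': 93, 'a': 75}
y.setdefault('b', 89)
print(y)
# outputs {'h': 6, 'b': 1, 'y': 93, 'a': 75}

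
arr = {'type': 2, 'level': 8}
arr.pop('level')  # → 8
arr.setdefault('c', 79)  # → 79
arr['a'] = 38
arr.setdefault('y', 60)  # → 60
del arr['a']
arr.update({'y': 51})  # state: {'type': 2, 'c': 79, 'y': 51}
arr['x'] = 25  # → {'type': 2, 'c': 79, 'y': 51, 'x': 25}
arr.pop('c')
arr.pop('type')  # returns 2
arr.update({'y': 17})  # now {'y': 17, 'x': 25}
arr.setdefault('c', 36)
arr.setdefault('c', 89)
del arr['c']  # {'y': 17, 'x': 25}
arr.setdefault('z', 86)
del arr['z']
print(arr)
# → {'y': 17, 'x': 25}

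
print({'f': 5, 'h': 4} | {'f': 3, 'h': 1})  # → {'f': 3, 'h': 1}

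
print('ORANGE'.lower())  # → orange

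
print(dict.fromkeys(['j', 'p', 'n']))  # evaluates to {'j': None, 'p': None, 'n': None}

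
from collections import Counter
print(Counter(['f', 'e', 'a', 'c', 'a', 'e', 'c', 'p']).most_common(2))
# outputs [('e', 2), ('a', 2)]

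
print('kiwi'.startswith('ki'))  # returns True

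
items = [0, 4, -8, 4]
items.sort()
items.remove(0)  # [-8, 4, 4]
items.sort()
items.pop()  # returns 4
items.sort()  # [-8, 4]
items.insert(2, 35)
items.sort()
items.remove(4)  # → [-8, 35]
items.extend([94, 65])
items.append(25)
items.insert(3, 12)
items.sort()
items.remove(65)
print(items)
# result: [-8, 12, 25, 35, 94]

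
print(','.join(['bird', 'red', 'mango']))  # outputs bird,red,mango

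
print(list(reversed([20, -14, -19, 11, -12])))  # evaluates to [-12, 11, -19, -14, 20]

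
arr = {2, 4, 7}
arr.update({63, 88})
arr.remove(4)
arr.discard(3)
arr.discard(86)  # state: {2, 7, 63, 88}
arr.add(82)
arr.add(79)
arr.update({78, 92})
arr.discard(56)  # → {2, 7, 63, 78, 79, 82, 88, 92}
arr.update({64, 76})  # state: {2, 7, 63, 64, 76, 78, 79, 82, 88, 92}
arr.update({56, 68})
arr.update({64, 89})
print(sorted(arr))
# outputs [2, 7, 56, 63, 64, 68, 76, 78, 79, 82, 88, 89, 92]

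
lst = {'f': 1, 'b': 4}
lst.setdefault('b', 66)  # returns 4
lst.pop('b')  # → 4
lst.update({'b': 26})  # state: {'f': 1, 'b': 26}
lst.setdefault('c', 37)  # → 37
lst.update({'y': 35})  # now {'f': 1, 'b': 26, 'c': 37, 'y': 35}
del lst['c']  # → {'f': 1, 'b': 26, 'y': 35}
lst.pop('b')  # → 26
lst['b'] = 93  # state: {'f': 1, 'y': 35, 'b': 93}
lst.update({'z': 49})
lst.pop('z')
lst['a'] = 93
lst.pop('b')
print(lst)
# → {'f': 1, 'y': 35, 'a': 93}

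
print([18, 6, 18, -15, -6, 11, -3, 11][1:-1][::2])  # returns [6, -15, 11]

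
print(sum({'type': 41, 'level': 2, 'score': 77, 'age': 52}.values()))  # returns 172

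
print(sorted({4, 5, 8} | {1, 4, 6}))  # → [1, 4, 5, 6, 8]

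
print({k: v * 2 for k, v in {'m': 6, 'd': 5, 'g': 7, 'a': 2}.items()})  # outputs {'m': 12, 'd': 10, 'g': 14, 'a': 4}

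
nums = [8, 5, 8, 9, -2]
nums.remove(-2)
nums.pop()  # 9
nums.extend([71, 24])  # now [8, 5, 8, 71, 24]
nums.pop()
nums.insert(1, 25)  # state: [8, 25, 5, 8, 71]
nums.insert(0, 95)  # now [95, 8, 25, 5, 8, 71]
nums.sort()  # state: [5, 8, 8, 25, 71, 95]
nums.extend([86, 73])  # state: [5, 8, 8, 25, 71, 95, 86, 73]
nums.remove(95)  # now [5, 8, 8, 25, 71, 86, 73]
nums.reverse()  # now [73, 86, 71, 25, 8, 8, 5]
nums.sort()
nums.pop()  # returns 86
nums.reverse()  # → [73, 71, 25, 8, 8, 5]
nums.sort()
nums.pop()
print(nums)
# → [5, 8, 8, 25, 71]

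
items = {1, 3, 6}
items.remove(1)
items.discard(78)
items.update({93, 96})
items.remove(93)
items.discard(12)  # {3, 6, 96}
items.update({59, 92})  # {3, 6, 59, 92, 96}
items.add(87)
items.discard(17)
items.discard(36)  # {3, 6, 59, 87, 92, 96}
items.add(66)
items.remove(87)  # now {3, 6, 59, 66, 92, 96}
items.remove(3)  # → {6, 59, 66, 92, 96}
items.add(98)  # {6, 59, 66, 92, 96, 98}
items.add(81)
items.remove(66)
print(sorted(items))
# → [6, 59, 81, 92, 96, 98]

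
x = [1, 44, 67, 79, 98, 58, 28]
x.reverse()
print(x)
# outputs [28, 58, 98, 79, 67, 44, 1]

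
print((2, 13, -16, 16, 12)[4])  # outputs 12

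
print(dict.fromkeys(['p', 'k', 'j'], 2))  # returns {'p': 2, 'k': 2, 'j': 2}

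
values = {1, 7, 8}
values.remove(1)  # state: {7, 8}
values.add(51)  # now {7, 8, 51}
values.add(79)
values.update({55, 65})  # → {7, 8, 51, 55, 65, 79}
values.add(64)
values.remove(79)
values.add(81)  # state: {7, 8, 51, 55, 64, 65, 81}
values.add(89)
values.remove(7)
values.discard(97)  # {8, 51, 55, 64, 65, 81, 89}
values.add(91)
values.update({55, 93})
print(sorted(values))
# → [8, 51, 55, 64, 65, 81, 89, 91, 93]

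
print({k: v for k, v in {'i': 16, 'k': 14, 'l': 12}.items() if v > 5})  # {'i': 16, 'k': 14, 'l': 12}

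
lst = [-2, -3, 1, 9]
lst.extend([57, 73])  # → [-2, -3, 1, 9, 57, 73]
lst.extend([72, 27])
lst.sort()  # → [-3, -2, 1, 9, 27, 57, 72, 73]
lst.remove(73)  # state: [-3, -2, 1, 9, 27, 57, 72]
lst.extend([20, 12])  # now [-3, -2, 1, 9, 27, 57, 72, 20, 12]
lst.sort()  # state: [-3, -2, 1, 9, 12, 20, 27, 57, 72]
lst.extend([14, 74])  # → [-3, -2, 1, 9, 12, 20, 27, 57, 72, 14, 74]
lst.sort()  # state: [-3, -2, 1, 9, 12, 14, 20, 27, 57, 72, 74]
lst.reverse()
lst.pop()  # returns -3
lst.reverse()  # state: [-2, 1, 9, 12, 14, 20, 27, 57, 72, 74]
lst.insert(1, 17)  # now [-2, 17, 1, 9, 12, 14, 20, 27, 57, 72, 74]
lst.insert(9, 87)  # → [-2, 17, 1, 9, 12, 14, 20, 27, 57, 87, 72, 74]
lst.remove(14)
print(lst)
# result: [-2, 17, 1, 9, 12, 20, 27, 57, 87, 72, 74]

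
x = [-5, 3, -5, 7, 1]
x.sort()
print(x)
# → [-5, -5, 1, 3, 7]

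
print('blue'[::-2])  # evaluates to el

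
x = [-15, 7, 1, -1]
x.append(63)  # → [-15, 7, 1, -1, 63]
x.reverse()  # [63, -1, 1, 7, -15]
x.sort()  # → [-15, -1, 1, 7, 63]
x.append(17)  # [-15, -1, 1, 7, 63, 17]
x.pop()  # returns 17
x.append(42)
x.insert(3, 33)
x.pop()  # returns 42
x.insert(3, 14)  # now [-15, -1, 1, 14, 33, 7, 63]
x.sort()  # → [-15, -1, 1, 7, 14, 33, 63]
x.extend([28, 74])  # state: [-15, -1, 1, 7, 14, 33, 63, 28, 74]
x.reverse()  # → [74, 28, 63, 33, 14, 7, 1, -1, -15]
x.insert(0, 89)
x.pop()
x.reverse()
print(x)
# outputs [-1, 1, 7, 14, 33, 63, 28, 74, 89]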